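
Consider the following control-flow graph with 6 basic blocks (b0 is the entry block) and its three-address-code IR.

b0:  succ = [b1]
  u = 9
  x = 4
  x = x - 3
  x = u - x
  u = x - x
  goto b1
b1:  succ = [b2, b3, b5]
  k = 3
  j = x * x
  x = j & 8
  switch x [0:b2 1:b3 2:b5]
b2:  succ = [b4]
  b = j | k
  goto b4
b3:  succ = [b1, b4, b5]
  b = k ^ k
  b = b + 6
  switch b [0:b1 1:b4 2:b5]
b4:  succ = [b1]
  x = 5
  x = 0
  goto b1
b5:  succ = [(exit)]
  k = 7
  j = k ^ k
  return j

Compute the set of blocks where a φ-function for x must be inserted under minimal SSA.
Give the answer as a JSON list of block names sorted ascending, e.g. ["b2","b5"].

Answer: ["b1"]

Analysis:
idom tree: b1←b0 b2←b1 b3←b1 b4←b1 b5←b1
Dom at joins:
  b1: preds {b0,b3,b4}: {b0} ∩ {b0,b1,b3} ∩ {b0,b1,b4} = {b0}; idom=b0
  b4: preds {b2,b3}: {b0,b1,b2} ∩ {b0,b1,b3} = {b0,b1}; idom=b1
  b5: preds {b1,b3}: {b0,b1} ∩ {b0,b1,b3} = {b0,b1}; idom=b1

DF derivation:
  b1←b0: walk · to b0
  b1←b3: walk b3→b1 to b0
  b1←b4: walk b4→b1 to b0
  b4←b2: walk b2 to b1
  b4←b3: walk b3 to b1
  b5←b1: walk · to b1
  b5←b3: walk b3 to b1
  DF(b0)=∅
  DF(b1)={b1}
  DF(b2)={b4}
  DF(b3)={b1,b4,b5}
  DF(b4)={b1}
  DF(b5)=∅

φ for x: defs {b0,b1,b4}
  DF⁺ = {b1}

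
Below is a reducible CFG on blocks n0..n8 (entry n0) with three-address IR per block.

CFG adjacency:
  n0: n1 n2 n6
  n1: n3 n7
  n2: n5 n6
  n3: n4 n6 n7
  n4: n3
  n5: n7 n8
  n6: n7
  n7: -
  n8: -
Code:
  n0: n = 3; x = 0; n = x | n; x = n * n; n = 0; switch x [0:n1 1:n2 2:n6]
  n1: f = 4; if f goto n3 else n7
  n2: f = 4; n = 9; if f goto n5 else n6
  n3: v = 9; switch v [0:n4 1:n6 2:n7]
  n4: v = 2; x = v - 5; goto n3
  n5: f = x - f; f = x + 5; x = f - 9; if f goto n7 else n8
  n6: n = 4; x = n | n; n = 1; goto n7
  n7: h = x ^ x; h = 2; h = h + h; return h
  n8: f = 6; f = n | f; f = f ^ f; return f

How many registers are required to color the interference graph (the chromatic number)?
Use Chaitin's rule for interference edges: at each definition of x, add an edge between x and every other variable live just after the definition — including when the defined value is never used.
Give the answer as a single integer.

Answer: 3

Derivation:
def/use:
  n0: {n,x} / ∅
  n1: {f} / ∅
  n2: {f,n} / ∅
  n3: {v} / ∅
  n4: {v,x} / ∅
  n5: {f,x} / {f,x}
  n6: {n,x} / ∅
  n7: {h} / {x}
  n8: {f} / {n}

Backward fixpoint:
  n0 li=∅ lo={x}
  n1 li={x} lo={x}
  n2 li={x} lo={f,n,x}
  n3 li={x} lo={x}
  n4 li=∅ lo={x}
  n5 li={f,n,x} lo={n,x}
  n6 li=∅ lo={x}
  n7 li={x} lo=∅
  n8 li={n} lo=∅

Interference:
  f↔{n,x}
  h↔∅
  n↔{f,x}
  v↔{x}
  x↔{f,n,v}

Registers:
  clique {f,n,x} ⇒ need ≥ 3
  assign f→c1 h→c0 n→c2 v→c1 x→c0 — no edge inside a register ⇒ χ ≤ 3
  χ = 3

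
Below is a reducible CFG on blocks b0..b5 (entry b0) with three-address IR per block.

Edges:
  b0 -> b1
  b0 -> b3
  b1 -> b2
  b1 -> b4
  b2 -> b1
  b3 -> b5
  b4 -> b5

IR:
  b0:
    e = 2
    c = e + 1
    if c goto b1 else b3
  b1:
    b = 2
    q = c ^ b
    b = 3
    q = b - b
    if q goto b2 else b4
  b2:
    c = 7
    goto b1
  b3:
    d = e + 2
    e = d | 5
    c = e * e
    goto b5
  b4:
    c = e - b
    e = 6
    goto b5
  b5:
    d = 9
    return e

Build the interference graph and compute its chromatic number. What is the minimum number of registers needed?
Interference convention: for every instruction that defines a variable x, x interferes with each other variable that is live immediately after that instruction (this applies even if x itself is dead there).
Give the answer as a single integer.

Answer: 3

Derivation:
Per-block:
  b0 def {c,e} use ∅
  b1 def {b,q} use {c}
  b2 def {c} use ∅
  b3 def {c,d,e} use {e}
  b4 def {c,e} use {b,e}
  b5 def {d} use {e}

Live sets:
  b0 li=∅ lo={c,e}
  b1 li={c,e} lo={b,e}
  b2 li={e} lo={c,e}
  b3 li={e} lo={e}
  b4 li={b,e} lo={e}
  b5 li={e} lo=∅

Interference:
  b: {c,e,q}
  c: {b,e}
  d: {e}
  e: {b,c,d,q}
  q: {b,e}

Colouring:
  clique {b,c,e} ⇒ need ≥ 3
  3-colouring: R0={e}  R1={b,d}  R2={c,q}
  χ = 3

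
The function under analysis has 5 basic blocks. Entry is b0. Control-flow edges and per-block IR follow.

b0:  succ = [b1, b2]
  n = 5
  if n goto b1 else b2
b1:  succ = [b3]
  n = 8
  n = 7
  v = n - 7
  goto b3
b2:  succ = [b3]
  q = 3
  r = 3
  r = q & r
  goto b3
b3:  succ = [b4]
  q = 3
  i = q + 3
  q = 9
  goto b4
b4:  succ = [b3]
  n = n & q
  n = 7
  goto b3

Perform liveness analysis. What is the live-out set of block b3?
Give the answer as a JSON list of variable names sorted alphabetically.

Block summaries:
  b0: {n} / ∅
  b1: {n,v} / ∅
  b2: {q,r} / ∅
  b3: {i,q} / ∅
  b4: {n} / {n,q}

Live sets:
  b0 li=∅ lo={n}
  b1 li=∅ lo={n}
  b2 li={n} lo={n}
  b3 li={n} lo={n,q}
  b4 li={n,q} lo={n}

live-out(b3) = ["n", "q"]

Answer: ["n", "q"]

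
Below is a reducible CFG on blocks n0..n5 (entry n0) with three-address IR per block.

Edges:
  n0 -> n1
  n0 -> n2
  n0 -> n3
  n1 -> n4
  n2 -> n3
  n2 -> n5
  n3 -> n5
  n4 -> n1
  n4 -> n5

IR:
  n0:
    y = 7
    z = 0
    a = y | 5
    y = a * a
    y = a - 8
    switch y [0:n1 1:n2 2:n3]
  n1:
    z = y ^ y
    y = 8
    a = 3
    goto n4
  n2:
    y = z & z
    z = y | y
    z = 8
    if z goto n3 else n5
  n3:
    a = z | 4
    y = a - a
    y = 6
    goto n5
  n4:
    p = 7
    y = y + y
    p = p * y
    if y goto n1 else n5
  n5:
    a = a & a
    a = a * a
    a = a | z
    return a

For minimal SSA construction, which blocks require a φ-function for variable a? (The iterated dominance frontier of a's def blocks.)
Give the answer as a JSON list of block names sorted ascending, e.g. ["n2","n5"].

idom tree: n1←n0 n2←n0 n3←n0 n4←n1 n5←n0
Dom∩ at merges:
  n1: preds {n0,n4}: {n0} ∩ {n0,n1,n4} = {n0}; idom=n0
  n3: preds {n0,n2}: {n0} ∩ {n0,n2} = {n0}; idom=n0
  n5: preds {n2,n3,n4}: {n0,n2} ∩ {n0,n3} ∩ {n0,n1,n4} = {n0}; idom=n0

DF walk-up:
  n1←n0: walk · to n0
  n1←n4: walk n4→n1 to n0
  n3←n0: walk · to n0
  n3←n2: walk n2 to n0
  n5←n2: walk n2 to n0
  n5←n3: walk n3 to n0
  n5←n4: walk n4→n1 to n0
  n0: DF=∅
  n1: DF={n1,n5}
  n2: DF={n3,n5}
  n3: DF={n5}
  n4: DF={n1,n5}
  n5: DF=∅

φ for a: defs {n0,n1,n3,n5}
  DF⁺ = {n1,n5}

Answer: ["n1", "n5"]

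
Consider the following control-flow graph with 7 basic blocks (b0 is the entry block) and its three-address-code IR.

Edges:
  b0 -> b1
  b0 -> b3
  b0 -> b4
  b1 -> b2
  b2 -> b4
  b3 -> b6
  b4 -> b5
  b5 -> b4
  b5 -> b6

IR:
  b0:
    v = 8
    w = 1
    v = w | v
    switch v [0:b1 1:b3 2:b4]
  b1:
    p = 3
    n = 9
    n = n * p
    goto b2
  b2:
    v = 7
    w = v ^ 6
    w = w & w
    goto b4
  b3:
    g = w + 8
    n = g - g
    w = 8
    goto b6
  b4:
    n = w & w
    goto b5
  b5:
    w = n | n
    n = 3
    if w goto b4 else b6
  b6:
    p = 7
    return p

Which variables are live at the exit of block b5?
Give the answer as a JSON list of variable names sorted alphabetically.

Answer: ["w"]

Analysis:
Per-block:
  b0: {v,w} / ∅
  b1: {n,p} / ∅
  b2: {v,w} / ∅
  b3: {g,n,w} / {w}
  b4: {n} / {w}
  b5: {n,w} / {n}
  b6: {p} / ∅

Backward fixpoint:
  b0 li=∅ lo={w}
  b1 li=∅ lo=∅
  b2 li=∅ lo={w}
  b3 li={w} lo=∅
  b4 li={w} lo={n}
  b5 li={n} lo={w}
  b6 li=∅ lo=∅

live-out(b5) = ["w"]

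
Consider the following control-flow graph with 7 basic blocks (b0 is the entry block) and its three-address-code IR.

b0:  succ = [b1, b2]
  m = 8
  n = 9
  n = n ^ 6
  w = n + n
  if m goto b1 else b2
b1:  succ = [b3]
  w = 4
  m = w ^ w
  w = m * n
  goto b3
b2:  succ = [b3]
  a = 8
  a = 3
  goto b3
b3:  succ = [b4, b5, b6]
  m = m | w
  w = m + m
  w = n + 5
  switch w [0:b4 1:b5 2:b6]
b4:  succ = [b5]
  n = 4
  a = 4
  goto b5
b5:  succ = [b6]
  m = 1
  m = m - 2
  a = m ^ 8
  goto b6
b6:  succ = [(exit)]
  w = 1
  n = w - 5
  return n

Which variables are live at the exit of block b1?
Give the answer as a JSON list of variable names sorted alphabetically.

Answer: ["m", "n", "w"]

Working:
def/use:
  b0 def {m,n,w} use ∅
  b1 def {m,w} use {n}
  b2 def {a} use ∅
  b3 def {m,w} use {m,n,w}
  b4 def {a,n} use ∅
  b5 def {a,m} use ∅
  b6 def {n,w} use ∅

Backward fixpoint:
  b0: in=∅ out={m,n,w}
  b1: in={n} out={m,n,w}
  b2: in={m,n,w} out={m,n,w}
  b3: in={m,n,w} out=∅
  b4: in=∅ out=∅
  b5: in=∅ out=∅
  b6: in=∅ out=∅

live-out(b1) = ["m", "n", "w"]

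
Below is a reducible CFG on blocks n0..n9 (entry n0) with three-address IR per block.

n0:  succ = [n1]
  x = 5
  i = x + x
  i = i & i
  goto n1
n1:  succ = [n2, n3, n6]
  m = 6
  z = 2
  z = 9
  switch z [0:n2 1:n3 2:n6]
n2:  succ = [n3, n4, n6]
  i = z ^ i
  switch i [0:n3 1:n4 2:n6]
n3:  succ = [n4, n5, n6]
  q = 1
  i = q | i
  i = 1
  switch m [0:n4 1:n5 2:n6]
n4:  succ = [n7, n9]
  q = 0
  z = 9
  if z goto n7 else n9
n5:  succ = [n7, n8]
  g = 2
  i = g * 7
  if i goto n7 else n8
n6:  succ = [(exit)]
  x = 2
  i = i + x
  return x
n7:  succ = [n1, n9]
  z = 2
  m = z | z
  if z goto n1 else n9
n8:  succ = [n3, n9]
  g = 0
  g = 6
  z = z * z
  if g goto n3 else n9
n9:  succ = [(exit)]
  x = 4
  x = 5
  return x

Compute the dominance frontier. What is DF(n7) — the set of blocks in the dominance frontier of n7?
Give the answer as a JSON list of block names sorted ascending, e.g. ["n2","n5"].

Answer: ["n1", "n9"]

Derivation:
idom tree: n1←n0 n2←n1 n3←n1 n4←n1 n5←n3 n6←n1 n7←n1 n8←n5 n9←n1
Join-block Dom:
  n1: preds {n0,n7}: {n0} ∩ {n0,n1,n7} = {n0}; idom=n0
  n3: preds {n1,n2,n8}: {n0,n1} ∩ {n0,n1,n2} ∩ {n0,n1,n3,n5,n8} = {n0,n1}; idom=n1
  n4: preds {n2,n3}: {n0,n1,n2} ∩ {n0,n1,n3} = {n0,n1}; idom=n1
  n6: preds {n1,n2,n3}: {n0,n1} ∩ {n0,n1,n2} ∩ {n0,n1,n3} = {n0,n1}; idom=n1
  n7: preds {n4,n5}: {n0,n1,n4} ∩ {n0,n1,n3,n5} = {n0,n1}; idom=n1
  n9: preds {n4,n7,n8}: {n0,n1,n4} ∩ {n0,n1,n7} ∩ {n0,n1,n3,n5,n8} = {n0,n1}; idom=n1

Frontier:
  n1←n0: walk · to n0
  n1←n7: walk n7→n1 to n0
  n3←n1: walk · to n1
  n3←n2: walk n2 to n1
  n3←n8: walk n8→n5→n3 to n1
  n4←n2: walk n2 to n1
  n4←n3: walk n3 to n1
  n6←n1: walk · to n1
  n6←n2: walk n2 to n1
  n6←n3: walk n3 to n1
  n7←n4: walk n4 to n1
  n7←n5: walk n5→n3 to n1
  n9←n4: walk n4 to n1
  n9←n7: walk n7 to n1
  n9←n8: walk n8→n5→n3 to n1
  DF(n0)=∅
  DF(n1)={n1}
  DF(n2)={n3,n4,n6}
  DF(n3)={n3,n4,n6,n7,n9}
  DF(n4)={n7,n9}
  DF(n5)={n3,n7,n9}
  DF(n6)=∅
  DF(n7)={n1,n9}
  DF(n8)={n3,n9}
  DF(n9)=∅

DF(n7) = ["n1", "n9"]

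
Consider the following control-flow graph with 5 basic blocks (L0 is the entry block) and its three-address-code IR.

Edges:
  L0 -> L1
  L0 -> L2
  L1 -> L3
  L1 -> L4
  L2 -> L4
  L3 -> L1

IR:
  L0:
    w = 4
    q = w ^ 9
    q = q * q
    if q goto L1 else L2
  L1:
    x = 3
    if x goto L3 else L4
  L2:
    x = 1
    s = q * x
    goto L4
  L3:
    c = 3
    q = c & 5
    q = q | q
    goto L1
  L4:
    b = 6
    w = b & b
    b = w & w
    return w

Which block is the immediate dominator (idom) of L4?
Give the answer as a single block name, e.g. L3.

idom tree: L1←L0 L2←L0 L3←L1 L4←L0
Join-block Dom:
  L1: preds {L0,L3}: {L0} ∩ {L0,L1,L3} = {L0}; idom=L0
  L4: preds {L1,L2}: {L0,L1} ∩ {L0,L2} = {L0}; idom=L0

idom(L4) = L0

Answer: L0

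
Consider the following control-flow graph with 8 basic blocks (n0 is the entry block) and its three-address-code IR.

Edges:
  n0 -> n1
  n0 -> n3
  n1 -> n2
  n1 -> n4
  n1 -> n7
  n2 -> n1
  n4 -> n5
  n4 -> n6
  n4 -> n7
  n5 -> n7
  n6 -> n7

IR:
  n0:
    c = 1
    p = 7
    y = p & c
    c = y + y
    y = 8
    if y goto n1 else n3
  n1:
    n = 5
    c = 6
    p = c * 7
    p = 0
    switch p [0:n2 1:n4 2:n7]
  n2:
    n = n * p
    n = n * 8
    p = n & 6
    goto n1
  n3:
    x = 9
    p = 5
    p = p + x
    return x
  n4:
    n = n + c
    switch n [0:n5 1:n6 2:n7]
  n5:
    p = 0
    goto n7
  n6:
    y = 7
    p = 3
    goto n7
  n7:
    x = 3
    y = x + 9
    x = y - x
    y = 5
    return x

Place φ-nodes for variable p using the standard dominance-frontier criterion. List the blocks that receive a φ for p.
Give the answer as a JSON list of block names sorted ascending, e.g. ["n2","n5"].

idom tree: n1←n0 n2←n1 n3←n0 n4←n1 n5←n4 n6←n4 n7←n1
Dom at joins:
  n1: preds {n0,n2}: {n0} ∩ {n0,n1,n2} = {n0}; idom=n0
  n7: preds {n1,n4,n5,n6}: {n0,n1} ∩ {n0,n1,n4} ∩ {n0,n1,n4,n5} ∩ {n0,n1,n4,n6} = {n0,n1}; idom=n1

DF walk-up:
  n1←n0: walk · to n0
  n1←n2: walk n2→n1 to n0
  n7←n1: walk · to n1
  n7←n4: walk n4 to n1
  n7←n5: walk n5→n4 to n1
  n7←n6: walk n6→n4 to n1
  n0: DF=∅
  n1: DF={n1}
  n2: DF={n1}
  n3: DF=∅
  n4: DF={n7}
  n5: DF={n7}
  n6: DF={n7}
  n7: DF=∅

φ for p: defs {n0,n1,n2,n3,n5,n6}
  DF⁺ = {n1,n7}

Answer: ["n1", "n7"]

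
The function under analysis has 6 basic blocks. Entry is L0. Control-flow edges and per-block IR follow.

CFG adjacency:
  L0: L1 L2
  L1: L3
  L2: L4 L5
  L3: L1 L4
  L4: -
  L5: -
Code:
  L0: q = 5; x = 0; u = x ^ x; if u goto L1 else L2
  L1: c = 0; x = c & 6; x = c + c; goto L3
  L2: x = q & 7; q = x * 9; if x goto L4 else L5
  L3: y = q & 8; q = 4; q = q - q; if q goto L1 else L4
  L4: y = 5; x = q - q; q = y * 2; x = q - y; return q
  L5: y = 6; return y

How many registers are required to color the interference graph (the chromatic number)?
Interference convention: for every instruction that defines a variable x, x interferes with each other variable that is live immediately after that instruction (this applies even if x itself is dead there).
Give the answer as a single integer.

Answer: 3

Derivation:
Block summaries:
  L0: {q,u,x} / ∅
  L1: {c,x} / ∅
  L2: {q,x} / {q}
  L3: {q,y} / {q}
  L4: {q,x,y} / {q}
  L5: {y} / ∅

Liveness:
  live L0: ∅→{q}
  live L1: {q}→{q}
  live L2: {q}→{q}
  live L3: {q}→{q}
  live L4: {q}→∅
  live L5: ∅→∅

Conflict graph:
  c: {q,x}
  q: {c,u,x,y}
  u: {q}
  x: {c,q,y}
  y: {q,x}

Chromatic number:
  {c,q,x} pairwise interfere (3-clique) ⇒ χ ≥ 3
  3-colouring: R0={q}  R1={u,x}  R2={c,y}
  χ = 3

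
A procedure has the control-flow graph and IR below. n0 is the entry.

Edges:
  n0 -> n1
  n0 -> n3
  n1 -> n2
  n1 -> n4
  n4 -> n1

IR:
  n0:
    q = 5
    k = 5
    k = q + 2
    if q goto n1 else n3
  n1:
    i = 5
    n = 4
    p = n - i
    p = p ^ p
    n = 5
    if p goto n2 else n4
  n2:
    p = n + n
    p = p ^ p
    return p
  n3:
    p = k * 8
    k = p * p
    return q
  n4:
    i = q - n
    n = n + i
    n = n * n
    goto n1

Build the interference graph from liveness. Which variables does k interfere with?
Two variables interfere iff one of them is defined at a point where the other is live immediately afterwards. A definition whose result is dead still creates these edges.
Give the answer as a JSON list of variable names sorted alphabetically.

Answer: ["q"]

Derivation:
Per-block:
  n0: {k,q} / ∅
  n1: {i,n,p} / ∅
  n2: {p} / {n}
  n3: {k,p} / {k,q}
  n4: {i,n} / {n,q}

Live sets:
  n0 li=∅ lo={k,q}
  n1 li={q} lo={n,q}
  n2 li={n} lo=∅
  n3 li={k,q} lo=∅
  n4 li={n,q} lo={q}

Interfere edges:
  i — {n,q}
  k — {q}
  n — {i,p,q}
  p — {n,q}
  q — {i,k,n,p}

N(k) = ["q"]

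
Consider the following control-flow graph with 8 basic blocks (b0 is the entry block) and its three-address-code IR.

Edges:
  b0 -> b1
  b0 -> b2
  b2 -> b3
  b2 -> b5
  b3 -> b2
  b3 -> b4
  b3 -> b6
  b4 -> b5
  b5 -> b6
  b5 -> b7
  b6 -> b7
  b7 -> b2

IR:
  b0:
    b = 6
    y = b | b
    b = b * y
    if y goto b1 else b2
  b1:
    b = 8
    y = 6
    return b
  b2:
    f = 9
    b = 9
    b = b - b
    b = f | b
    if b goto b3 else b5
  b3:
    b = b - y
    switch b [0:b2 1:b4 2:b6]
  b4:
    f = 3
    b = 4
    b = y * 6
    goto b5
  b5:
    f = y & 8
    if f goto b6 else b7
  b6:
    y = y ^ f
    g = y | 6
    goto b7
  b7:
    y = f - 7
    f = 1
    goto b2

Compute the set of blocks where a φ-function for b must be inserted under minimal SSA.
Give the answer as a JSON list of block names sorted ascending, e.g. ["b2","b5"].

idom tree: b1←b0 b2←b0 b3←b2 b4←b3 b5←b2 b6←b2 b7←b2
Join-block Dom:
  b2: preds {b0,b3,b7}: {b0} ∩ {b0,b2,b3} ∩ {b0,b2,b7} = {b0}; idom=b0
  b5: preds {b2,b4}: {b0,b2} ∩ {b0,b2,b3,b4} = {b0,b2}; idom=b2
  b6: preds {b3,b5}: {b0,b2,b3} ∩ {b0,b2,b5} = {b0,b2}; idom=b2
  b7: preds {b5,b6}: {b0,b2,b5} ∩ {b0,b2,b6} = {b0,b2}; idom=b2

Frontier:
  b2←b0: walk · to b0
  b2←b3: walk b3→b2 to b0
  b2←b7: walk b7→b2 to b0
  b5←b2: walk · to b2
  b5←b4: walk b4→b3 to b2
  b6←b3: walk b3 to b2
  b6←b5: walk b5 to b2
  b7←b5: walk b5 to b2
  b7←b6: walk b6 to b2
  DF(b0)=∅
  DF(b1)=∅
  DF(b2)={b2}
  DF(b3)={b2,b5,b6}
  DF(b4)={b5}
  DF(b5)={b6,b7}
  DF(b6)={b7}
  DF(b7)={b2}

φ for b: defs {b0,b1,b2,b3,b4}
  DF⁺ = {b2,b5,b6,b7}

Answer: ["b2", "b5", "b6", "b7"]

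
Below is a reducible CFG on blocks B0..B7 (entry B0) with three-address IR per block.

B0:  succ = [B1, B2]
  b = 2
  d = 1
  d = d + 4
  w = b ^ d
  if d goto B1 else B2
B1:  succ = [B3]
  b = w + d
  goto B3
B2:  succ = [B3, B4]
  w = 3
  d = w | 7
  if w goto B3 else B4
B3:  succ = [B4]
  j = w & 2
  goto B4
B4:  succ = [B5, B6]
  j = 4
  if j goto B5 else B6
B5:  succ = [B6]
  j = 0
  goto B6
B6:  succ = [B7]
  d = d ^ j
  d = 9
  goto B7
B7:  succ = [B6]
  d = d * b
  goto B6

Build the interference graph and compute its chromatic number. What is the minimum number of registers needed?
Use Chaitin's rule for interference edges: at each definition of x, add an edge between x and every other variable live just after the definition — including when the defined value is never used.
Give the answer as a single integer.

Block summaries:
  B0: def={b,d,w} ue=∅
  B1: def={b} ue={d,w}
  B2: def={d,w} ue=∅
  B3: def={j} ue={w}
  B4: def={j} ue=∅
  B5: def={j} ue=∅
  B6: def={d} ue={d,j}
  B7: def={d} ue={b,d}

Backward fixpoint:
  B0: in=∅ out={b,d,w}
  B1: in={d,w} out={b,d,w}
  B2: in={b} out={b,d,w}
  B3: in={b,d,w} out={b,d}
  B4: in={b,d} out={b,d,j}
  B5: in={b,d} out={b,d,j}
  B6: in={b,d,j} out={b,d,j}
  B7: in={b,d,j} out={b,d,j}

Interfere edges:
  b — {d,j,w}
  d — {b,j,w}
  j — {b,d}
  w — {b,d}

Chromatic number:
  lower bound: {b,d,j} mutually conflict ⇒ χ ≥ 3
  assign b→r0 d→r1 j→r2 w→r2 — no edge inside a register ⇒ χ ≤ 3
  χ = 3

Answer: 3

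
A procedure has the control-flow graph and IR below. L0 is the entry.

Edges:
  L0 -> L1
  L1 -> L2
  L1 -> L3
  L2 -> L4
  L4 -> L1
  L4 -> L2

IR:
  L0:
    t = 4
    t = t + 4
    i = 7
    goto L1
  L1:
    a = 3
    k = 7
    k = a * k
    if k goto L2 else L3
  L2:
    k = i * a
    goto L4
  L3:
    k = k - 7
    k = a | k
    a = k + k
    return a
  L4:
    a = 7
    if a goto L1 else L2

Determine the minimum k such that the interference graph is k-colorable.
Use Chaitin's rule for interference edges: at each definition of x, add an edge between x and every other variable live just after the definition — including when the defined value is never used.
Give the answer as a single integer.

Answer: 3

Working:
Block summaries:
  L0: {i,t} / ∅
  L1: {a,k} / ∅
  L2: {k} / {a,i}
  L3: {a,k} / {a,k}
  L4: {a} / ∅

Liveness:
  live L0: ∅→{i}
  live L1: {i}→{a,i,k}
  live L2: {a,i}→{i}
  live L3: {a,k}→∅
  live L4: {i}→{a,i}

Interfere edges:
  a: {i,k}
  i: {a,k}
  k: {a,i}
  t: ∅

Colouring:
  clique {a,i,k} ⇒ need ≥ 3
  3-colouring: r0={a,t}  r1={i}  r2={k}
  χ = 3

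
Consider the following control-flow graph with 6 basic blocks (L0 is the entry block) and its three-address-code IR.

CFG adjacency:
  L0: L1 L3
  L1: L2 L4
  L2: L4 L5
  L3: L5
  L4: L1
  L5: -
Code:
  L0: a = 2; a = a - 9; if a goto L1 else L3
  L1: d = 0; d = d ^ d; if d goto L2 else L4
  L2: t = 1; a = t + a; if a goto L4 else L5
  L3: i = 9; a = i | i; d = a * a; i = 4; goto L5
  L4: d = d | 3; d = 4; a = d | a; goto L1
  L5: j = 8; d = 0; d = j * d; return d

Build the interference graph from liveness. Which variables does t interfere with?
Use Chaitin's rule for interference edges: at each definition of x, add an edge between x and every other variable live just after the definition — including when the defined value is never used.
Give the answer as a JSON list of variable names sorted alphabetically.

Answer: ["a", "d"]

Derivation:
def/use:
  L0: def={a} ue=∅
  L1: def={d} ue=∅
  L2: def={a,t} ue={a}
  L3: def={a,d,i} ue=∅
  L4: def={a,d} ue={a,d}
  L5: def={d,j} ue=∅

Liveness:
  live L0: ∅→{a}
  live L1: {a}→{a,d}
  live L2: {a,d}→{a,d}
  live L3: ∅→∅
  live L4: {a,d}→{a}
  live L5: ∅→∅

Interfere edges:
  a — {d,t}
  d — {a,j,t}
  i — ∅
  j — {d}
  t — {a,d}

N(t) = ["a", "d"]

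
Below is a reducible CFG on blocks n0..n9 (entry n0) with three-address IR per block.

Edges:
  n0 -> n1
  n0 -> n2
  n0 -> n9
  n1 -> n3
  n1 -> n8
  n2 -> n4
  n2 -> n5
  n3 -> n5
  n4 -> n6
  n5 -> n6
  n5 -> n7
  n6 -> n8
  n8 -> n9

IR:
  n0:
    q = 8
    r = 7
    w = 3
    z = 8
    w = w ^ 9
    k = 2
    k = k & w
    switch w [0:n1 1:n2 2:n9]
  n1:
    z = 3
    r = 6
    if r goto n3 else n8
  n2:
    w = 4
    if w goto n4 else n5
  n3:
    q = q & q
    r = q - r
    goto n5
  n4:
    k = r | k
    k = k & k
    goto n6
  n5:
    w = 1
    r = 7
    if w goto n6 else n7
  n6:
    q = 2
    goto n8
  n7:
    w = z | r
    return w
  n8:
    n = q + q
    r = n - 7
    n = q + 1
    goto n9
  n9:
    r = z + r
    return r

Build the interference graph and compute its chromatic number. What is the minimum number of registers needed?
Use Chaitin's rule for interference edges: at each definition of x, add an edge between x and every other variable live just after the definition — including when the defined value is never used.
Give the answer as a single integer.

Answer: 5

Analysis:
Block summaries:
  n0: def={k,q,r,w,z} ue=∅
  n1: def={r,z} ue=∅
  n2: def={w} ue=∅
  n3: def={q,r} ue={q,r}
  n4: def={k} ue={k,r}
  n5: def={r,w} ue=∅
  n6: def={q} ue=∅
  n7: def={w} ue={r,z}
  n8: def={n,r} ue={q}
  n9: def={r} ue={r,z}

Backward fixpoint:
  live n0: ∅→{k,q,r,z}
  live n1: {q}→{q,r,z}
  live n2: {k,r,z}→{k,r,z}
  live n3: {q,r,z}→{z}
  live n4: {k,r,z}→{z}
  live n5: {z}→{r,z}
  live n6: {z}→{q,z}
  live n7: {r,z}→∅
  live n8: {q,z}→{r,z}
  live n9: {r,z}→∅

Conflict graph:
  k — {q,r,w,z}
  n — {q,r,z}
  q — {k,n,r,w,z}
  r — {k,n,q,w,z}
  w — {k,q,r,z}
  z — {k,n,q,r,w}

Chromatic number:
  {k,q,r,w,z} pairwise interfere (5-clique) ⇒ χ ≥ 5
  5-colouring: c0={q}  c1={r}  c2={z}  c3={k,n}  c4={w}
  χ = 5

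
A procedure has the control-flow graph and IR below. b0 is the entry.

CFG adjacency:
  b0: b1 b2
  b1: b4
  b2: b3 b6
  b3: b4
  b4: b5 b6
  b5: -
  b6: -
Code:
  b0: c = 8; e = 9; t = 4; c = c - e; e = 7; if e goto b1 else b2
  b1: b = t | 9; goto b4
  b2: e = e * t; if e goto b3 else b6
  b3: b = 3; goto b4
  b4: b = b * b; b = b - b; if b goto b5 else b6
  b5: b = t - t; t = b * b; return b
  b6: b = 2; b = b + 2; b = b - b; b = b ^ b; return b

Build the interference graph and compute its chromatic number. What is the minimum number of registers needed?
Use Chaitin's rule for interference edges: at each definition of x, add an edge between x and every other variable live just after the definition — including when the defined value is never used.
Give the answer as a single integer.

Answer: 3

Derivation:
def/use:
  b0 def {c,e,t} use ∅
  b1 def {b} use {t}
  b2 def {e} use {e,t}
  b3 def {b} use ∅
  b4 def {b} use {b}
  b5 def {b,t} use {t}
  b6 def {b} use ∅

Liveness:
  b0 li=∅ lo={e,t}
  b1 li={t} lo={b,t}
  b2 li={e,t} lo={t}
  b3 li={t} lo={b,t}
  b4 li={b,t} lo={t}
  b5 li={t} lo=∅
  b6 li=∅ lo=∅

Conflict graph:
  b: {t}
  c: {e,t}
  e: {c,t}
  t: {b,c,e}

Registers:
  lower bound: {c,e,t} mutually conflict ⇒ χ ≥ 3
  3-colouring: c0={t}  c1={b,c}  c2={e}
  χ = 3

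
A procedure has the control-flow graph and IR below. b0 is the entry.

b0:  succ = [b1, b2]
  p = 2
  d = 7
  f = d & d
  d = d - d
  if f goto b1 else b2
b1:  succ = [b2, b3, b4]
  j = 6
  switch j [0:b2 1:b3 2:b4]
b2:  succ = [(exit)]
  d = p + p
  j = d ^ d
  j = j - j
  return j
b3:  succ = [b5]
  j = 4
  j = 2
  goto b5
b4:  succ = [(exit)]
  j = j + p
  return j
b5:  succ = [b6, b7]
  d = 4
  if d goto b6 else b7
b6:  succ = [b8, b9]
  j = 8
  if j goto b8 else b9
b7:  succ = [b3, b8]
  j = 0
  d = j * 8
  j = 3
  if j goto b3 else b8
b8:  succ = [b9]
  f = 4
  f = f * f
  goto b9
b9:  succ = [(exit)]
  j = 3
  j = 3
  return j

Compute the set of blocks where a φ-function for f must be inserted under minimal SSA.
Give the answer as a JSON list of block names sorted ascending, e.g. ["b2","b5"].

Answer: ["b9"]

Working:
idom tree: b1←b0 b2←b0 b3←b1 b4←b1 b5←b3 b6←b5 b7←b5 b8←b5 b9←b5
Join-block Dom:
  b2: preds {b0,b1}: {b0} ∩ {b0,b1} = {b0}; idom=b0
  b3: preds {b1,b7}: {b0,b1} ∩ {b0,b1,b3,b5,b7} = {b0,b1}; idom=b1
  b8: preds {b6,b7}: {b0,b1,b3,b5,b6} ∩ {b0,b1,b3,b5,b7} = {b0,b1,b3,b5}; idom=b5
  b9: preds {b6,b8}: {b0,b1,b3,b5,b6} ∩ {b0,b1,b3,b5,b8} = {b0,b1,b3,b5}; idom=b5

DF walk-up:
  b2←b0: walk · to b0
  b2←b1: walk b1 to b0
  b3←b1: walk · to b1
  b3←b7: walk b7→b5→b3 to b1
  b8←b6: walk b6 to b5
  b8←b7: walk b7 to b5
  b9←b6: walk b6 to b5
  b9←b8: walk b8 to b5
  DF(b0)=∅
  DF(b1)={b2}
  DF(b2)=∅
  DF(b3)={b3}
  DF(b4)=∅
  DF(b5)={b3}
  DF(b6)={b8,b9}
  DF(b7)={b3,b8}
  DF(b8)={b9}
  DF(b9)=∅

φ for f: defs {b0,b8}
  DF⁺ = {b9}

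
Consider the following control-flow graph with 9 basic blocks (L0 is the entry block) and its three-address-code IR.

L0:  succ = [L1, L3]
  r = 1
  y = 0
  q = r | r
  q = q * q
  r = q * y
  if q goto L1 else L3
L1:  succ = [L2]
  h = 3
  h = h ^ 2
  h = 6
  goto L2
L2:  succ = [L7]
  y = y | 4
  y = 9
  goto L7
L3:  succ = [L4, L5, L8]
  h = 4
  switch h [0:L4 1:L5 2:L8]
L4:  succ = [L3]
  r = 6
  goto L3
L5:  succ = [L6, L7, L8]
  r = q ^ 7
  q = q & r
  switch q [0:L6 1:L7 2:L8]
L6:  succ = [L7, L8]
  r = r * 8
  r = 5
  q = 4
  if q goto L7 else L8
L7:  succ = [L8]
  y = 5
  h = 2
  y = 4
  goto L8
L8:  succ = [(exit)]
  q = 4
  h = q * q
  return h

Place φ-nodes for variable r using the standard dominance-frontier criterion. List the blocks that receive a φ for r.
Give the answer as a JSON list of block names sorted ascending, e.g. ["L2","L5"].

idom tree: L1←L0 L2←L1 L3←L0 L4←L3 L5←L3 L6←L5 L7←L0 L8←L0
Join-block Dom:
  L3: preds {L0,L4}: {L0} ∩ {L0,L3,L4} = {L0}; idom=L0
  L7: preds {L2,L5,L6}: {L0,L1,L2} ∩ {L0,L3,L5} ∩ {L0,L3,L5,L6} = {L0}; idom=L0
  L8: preds {L3,L5,L6,L7}: {L0,L3} ∩ {L0,L3,L5} ∩ {L0,L3,L5,L6} ∩ {L0,L7} = {L0}; idom=L0

Frontier:
  join L3 pred L0: · stop@L0
  join L3 pred L4: L4→L3 stop@L0
  join L7 pred L2: L2→L1 stop@L0
  join L7 pred L5: L5→L3 stop@L0
  join L7 pred L6: L6→L5→L3 stop@L0
  join L8 pred L3: L3 stop@L0
  join L8 pred L5: L5→L3 stop@L0
  join L8 pred L6: L6→L5→L3 stop@L0
  join L8 pred L7: L7 stop@L0
  L0 → ∅
  L1 → {L7}
  L2 → {L7}
  L3 → {L3,L7,L8}
  L4 → {L3}
  L5 → {L7,L8}
  L6 → {L7,L8}
  L7 → {L8}
  L8 → ∅

φ for r: defs {L0,L4,L5,L6}
  DF⁺ = {L3,L7,L8}

Answer: ["L3", "L7", "L8"]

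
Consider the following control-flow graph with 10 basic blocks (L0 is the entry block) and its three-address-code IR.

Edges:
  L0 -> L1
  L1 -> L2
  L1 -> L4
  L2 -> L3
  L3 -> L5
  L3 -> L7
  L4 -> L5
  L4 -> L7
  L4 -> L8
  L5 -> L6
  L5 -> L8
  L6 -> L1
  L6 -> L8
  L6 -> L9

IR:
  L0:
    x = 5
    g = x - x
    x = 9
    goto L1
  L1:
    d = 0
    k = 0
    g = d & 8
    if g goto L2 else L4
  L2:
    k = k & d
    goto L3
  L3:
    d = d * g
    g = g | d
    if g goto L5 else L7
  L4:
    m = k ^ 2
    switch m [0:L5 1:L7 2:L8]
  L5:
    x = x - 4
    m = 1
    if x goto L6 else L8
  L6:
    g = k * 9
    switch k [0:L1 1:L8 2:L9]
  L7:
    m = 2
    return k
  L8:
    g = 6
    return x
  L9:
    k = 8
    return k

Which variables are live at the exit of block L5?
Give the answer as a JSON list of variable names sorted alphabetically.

Block summaries:
  L0 def {g,x} use ∅
  L1 def {d,g,k} use ∅
  L2 def {k} use {d,k}
  L3 def {d,g} use {d,g}
  L4 def {m} use {k}
  L5 def {m,x} use {x}
  L6 def {g} use {k}
  L7 def {m} use {k}
  L8 def {g} use {x}
  L9 def {k} use ∅

Backward fixpoint:
  live L0: ∅→{x}
  live L1: {x}→{d,g,k,x}
  live L2: {d,g,k,x}→{d,g,k,x}
  live L3: {d,g,k,x}→{k,x}
  live L4: {k,x}→{k,x}
  live L5: {k,x}→{k,x}
  live L6: {k,x}→{x}
  live L7: {k}→∅
  live L8: {x}→∅
  live L9: ∅→∅

live-out(L5) = ["k", "x"]

Answer: ["k", "x"]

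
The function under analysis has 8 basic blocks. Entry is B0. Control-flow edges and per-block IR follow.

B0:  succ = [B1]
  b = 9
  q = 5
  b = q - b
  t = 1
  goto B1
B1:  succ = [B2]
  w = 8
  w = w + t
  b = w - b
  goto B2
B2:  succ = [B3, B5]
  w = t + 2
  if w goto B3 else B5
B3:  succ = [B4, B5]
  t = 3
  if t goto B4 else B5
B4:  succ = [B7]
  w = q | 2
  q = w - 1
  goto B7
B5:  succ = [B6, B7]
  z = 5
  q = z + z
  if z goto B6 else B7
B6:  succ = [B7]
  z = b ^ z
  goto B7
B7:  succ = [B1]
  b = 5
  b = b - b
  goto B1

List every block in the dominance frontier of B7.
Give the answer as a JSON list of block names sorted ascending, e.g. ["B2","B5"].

idom tree: B1←B0 B2←B1 B3←B2 B4←B3 B5←B2 B6←B5 B7←B2
Dom∩ at merges:
  B1: preds {B0,B7}: {B0} ∩ {B0,B1,B2,B7} = {B0}; idom=B0
  B5: preds {B2,B3}: {B0,B1,B2} ∩ {B0,B1,B2,B3} = {B0,B1,B2}; idom=B2
  B7: preds {B4,B5,B6}: {B0,B1,B2,B3,B4} ∩ {B0,B1,B2,B5} ∩ {B0,B1,B2,B5,B6} = {B0,B1,B2}; idom=B2

DF derivation:
  B1←B0: walk · to B0
  B1←B7: walk B7→B2→B1 to B0
  B5←B2: walk · to B2
  B5←B3: walk B3 to B2
  B7←B4: walk B4→B3 to B2
  B7←B5: walk B5 to B2
  B7←B6: walk B6→B5 to B2
  B0 → ∅
  B1 → {B1}
  B2 → {B1}
  B3 → {B5,B7}
  B4 → {B7}
  B5 → {B7}
  B6 → {B7}
  B7 → {B1}

DF(B7) = ["B1"]

Answer: ["B1"]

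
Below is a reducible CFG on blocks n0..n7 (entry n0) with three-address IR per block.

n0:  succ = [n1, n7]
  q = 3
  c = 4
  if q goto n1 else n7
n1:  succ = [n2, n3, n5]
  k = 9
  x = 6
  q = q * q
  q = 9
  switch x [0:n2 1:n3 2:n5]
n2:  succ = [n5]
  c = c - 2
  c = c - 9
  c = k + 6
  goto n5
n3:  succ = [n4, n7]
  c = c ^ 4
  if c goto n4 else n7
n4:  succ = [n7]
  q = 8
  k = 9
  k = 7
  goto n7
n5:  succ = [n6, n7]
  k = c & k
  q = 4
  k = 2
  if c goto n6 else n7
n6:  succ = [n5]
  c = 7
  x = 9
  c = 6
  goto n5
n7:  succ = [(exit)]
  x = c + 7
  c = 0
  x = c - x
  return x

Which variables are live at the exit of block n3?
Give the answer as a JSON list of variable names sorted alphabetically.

Answer: ["c"]

Working:
Block summaries:
  n0: {c,q} / ∅
  n1: {k,q,x} / {q}
  n2: {c} / {c,k}
  n3: {c} / {c}
  n4: {k,q} / ∅
  n5: {k,q} / {c,k}
  n6: {c,x} / ∅
  n7: {c,x} / {c}

Live sets:
  n0: in=∅ out={c,q}
  n1: in={c,q} out={c,k}
  n2: in={c,k} out={c,k}
  n3: in={c} out={c}
  n4: in={c} out={c}
  n5: in={c,k} out={c,k}
  n6: in={k} out={c,k}
  n7: in={c} out=∅

live-out(n3) = ["c"]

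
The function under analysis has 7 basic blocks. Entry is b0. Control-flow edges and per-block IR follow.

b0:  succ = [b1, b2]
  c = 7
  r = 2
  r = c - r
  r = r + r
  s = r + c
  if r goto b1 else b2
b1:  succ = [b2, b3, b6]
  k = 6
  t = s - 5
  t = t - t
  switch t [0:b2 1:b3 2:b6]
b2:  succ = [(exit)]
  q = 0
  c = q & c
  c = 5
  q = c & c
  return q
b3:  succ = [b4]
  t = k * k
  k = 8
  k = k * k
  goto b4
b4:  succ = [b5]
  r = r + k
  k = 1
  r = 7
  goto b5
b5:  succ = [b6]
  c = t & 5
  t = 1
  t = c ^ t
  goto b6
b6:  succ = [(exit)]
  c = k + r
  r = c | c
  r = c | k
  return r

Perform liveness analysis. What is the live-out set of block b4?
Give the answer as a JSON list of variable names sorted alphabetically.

Answer: ["k", "r", "t"]

Derivation:
Per-block:
  b0: {c,r,s} / ∅
  b1: {k,t} / {s}
  b2: {c,q} / {c}
  b3: {k,t} / {k}
  b4: {k,r} / {k,r}
  b5: {c,t} / {t}
  b6: {c,r} / {k,r}

Backward fixpoint:
  b0: in=∅ out={c,r,s}
  b1: in={c,r,s} out={c,k,r}
  b2: in={c} out=∅
  b3: in={k,r} out={k,r,t}
  b4: in={k,r,t} out={k,r,t}
  b5: in={k,r,t} out={k,r}
  b6: in={k,r} out=∅

live-out(b4) = ["k", "r", "t"]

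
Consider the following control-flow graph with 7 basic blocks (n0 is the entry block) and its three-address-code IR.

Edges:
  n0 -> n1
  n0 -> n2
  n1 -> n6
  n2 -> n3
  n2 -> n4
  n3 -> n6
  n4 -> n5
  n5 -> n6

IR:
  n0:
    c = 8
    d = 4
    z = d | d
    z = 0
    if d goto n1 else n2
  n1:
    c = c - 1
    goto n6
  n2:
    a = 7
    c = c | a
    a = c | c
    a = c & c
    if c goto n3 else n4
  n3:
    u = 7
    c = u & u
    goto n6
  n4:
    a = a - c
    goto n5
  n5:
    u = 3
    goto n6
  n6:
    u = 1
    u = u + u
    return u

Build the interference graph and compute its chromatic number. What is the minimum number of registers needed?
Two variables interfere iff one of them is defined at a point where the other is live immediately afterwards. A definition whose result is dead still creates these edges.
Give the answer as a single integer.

Answer: 3

Analysis:
Block summaries:
  n0: {c,d,z} / ∅
  n1: {c} / {c}
  n2: {a,c} / {c}
  n3: {c,u} / ∅
  n4: {a} / {a,c}
  n5: {u} / ∅
  n6: {u} / ∅

Liveness:
  n0 li=∅ lo={c}
  n1 li={c} lo=∅
  n2 li={c} lo={a,c}
  n3 li=∅ lo=∅
  n4 li={a,c} lo=∅
  n5 li=∅ lo=∅
  n6 li=∅ lo=∅

Interference:
  a↔{c}
  c↔{a,d,z}
  d↔{c,z}
  u↔∅
  z↔{c,d}

Colouring:
  clique {c,d,z} ⇒ need ≥ 3
  assign a→r1 c→r0 d→r1 u→r0 z→r2 — no edge inside a register ⇒ χ ≤ 3
  χ = 3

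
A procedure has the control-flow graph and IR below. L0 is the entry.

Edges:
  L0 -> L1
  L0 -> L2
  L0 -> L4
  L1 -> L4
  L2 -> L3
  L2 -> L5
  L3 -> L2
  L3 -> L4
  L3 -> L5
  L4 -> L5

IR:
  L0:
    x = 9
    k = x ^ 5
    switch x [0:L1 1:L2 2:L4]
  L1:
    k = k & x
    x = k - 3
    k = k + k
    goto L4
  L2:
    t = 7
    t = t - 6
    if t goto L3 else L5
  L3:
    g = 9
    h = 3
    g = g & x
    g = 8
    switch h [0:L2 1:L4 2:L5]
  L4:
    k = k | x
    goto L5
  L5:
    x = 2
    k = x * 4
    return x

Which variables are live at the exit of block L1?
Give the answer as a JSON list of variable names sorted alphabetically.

Answer: ["k", "x"]

Working:
def/use:
  L0 def {k,x} use ∅
  L1 def {k,x} use {k,x}
  L2 def {t} use ∅
  L3 def {g,h} use {x}
  L4 def {k} use {k,x}
  L5 def {k,x} use ∅

Liveness:
  L0: in=∅ out={k,x}
  L1: in={k,x} out={k,x}
  L2: in={k,x} out={k,x}
  L3: in={k,x} out={k,x}
  L4: in={k,x} out=∅
  L5: in=∅ out=∅

live-out(L1) = ["k", "x"]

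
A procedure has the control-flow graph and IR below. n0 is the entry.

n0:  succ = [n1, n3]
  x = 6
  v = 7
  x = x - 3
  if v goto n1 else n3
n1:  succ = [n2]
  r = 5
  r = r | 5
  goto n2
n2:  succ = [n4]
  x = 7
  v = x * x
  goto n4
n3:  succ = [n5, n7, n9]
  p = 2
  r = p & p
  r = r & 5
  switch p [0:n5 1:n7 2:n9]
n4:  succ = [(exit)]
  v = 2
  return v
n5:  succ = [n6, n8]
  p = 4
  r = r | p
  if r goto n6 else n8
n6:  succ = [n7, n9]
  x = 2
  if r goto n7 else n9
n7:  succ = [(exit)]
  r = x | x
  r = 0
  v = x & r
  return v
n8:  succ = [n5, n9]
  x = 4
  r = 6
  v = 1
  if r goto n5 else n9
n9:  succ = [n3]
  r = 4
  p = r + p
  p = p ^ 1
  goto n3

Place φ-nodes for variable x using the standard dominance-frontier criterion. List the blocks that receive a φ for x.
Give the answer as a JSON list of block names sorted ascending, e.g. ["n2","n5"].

idom tree: n1←n0 n2←n1 n3←n0 n4←n2 n5←n3 n6←n5 n7←n3 n8←n5 n9←n3
Dom at joins:
  n3: preds {n0,n9}: {n0} ∩ {n0,n3,n9} = {n0}; idom=n0
  n5: preds {n3,n8}: {n0,n3} ∩ {n0,n3,n5,n8} = {n0,n3}; idom=n3
  n7: preds {n3,n6}: {n0,n3} ∩ {n0,n3,n5,n6} = {n0,n3}; idom=n3
  n9: preds {n3,n6,n8}: {n0,n3} ∩ {n0,n3,n5,n6} ∩ {n0,n3,n5,n8} = {n0,n3}; idom=n3

Frontier:
  n3←n0: walk · to n0
  n3←n9: walk n9→n3 to n0
  n5←n3: walk · to n3
  n5←n8: walk n8→n5 to n3
  n7←n3: walk · to n3
  n7←n6: walk n6→n5 to n3
  n9←n3: walk · to n3
  n9←n6: walk n6→n5 to n3
  n9←n8: walk n8→n5 to n3
  DF(n0)=∅
  DF(n1)=∅
  DF(n2)=∅
  DF(n3)={n3}
  DF(n4)=∅
  DF(n5)={n5,n7,n9}
  DF(n6)={n7,n9}
  DF(n7)=∅
  DF(n8)={n5,n9}
  DF(n9)={n3}

φ for x: defs {n0,n2,n6,n8}
  DF⁺ = {n3,n5,n7,n9}

Answer: ["n3", "n5", "n7", "n9"]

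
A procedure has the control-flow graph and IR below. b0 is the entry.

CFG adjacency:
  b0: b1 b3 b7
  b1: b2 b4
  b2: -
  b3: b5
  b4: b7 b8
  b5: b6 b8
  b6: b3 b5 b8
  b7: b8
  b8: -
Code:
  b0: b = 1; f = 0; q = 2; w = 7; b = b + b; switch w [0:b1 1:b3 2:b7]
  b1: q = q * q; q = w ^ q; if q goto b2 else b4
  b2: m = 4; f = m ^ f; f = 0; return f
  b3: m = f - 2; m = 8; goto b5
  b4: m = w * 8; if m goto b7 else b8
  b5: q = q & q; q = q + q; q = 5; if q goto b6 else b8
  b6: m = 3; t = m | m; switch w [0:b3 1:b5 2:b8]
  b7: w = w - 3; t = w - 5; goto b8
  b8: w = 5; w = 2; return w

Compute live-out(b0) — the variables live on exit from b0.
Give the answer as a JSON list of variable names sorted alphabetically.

Answer: ["f", "q", "w"]

Derivation:
Block summaries:
  b0 def {b,f,q,w} use ∅
  b1 def {q} use {q,w}
  b2 def {f,m} use {f}
  b3 def {m} use {f}
  b4 def {m} use {w}
  b5 def {q} use {q}
  b6 def {m,t} use {w}
  b7 def {t,w} use {w}
  b8 def {w} use ∅

Liveness:
  live b0: ∅→{f,q,w}
  live b1: {f,q,w}→{f,w}
  live b2: {f}→∅
  live b3: {f,q,w}→{f,q,w}
  live b4: {w}→{w}
  live b5: {f,q,w}→{f,q,w}
  live b6: {f,q,w}→{f,q,w}
  live b7: {w}→∅
  live b8: ∅→∅

live-out(b0) = ["f", "q", "w"]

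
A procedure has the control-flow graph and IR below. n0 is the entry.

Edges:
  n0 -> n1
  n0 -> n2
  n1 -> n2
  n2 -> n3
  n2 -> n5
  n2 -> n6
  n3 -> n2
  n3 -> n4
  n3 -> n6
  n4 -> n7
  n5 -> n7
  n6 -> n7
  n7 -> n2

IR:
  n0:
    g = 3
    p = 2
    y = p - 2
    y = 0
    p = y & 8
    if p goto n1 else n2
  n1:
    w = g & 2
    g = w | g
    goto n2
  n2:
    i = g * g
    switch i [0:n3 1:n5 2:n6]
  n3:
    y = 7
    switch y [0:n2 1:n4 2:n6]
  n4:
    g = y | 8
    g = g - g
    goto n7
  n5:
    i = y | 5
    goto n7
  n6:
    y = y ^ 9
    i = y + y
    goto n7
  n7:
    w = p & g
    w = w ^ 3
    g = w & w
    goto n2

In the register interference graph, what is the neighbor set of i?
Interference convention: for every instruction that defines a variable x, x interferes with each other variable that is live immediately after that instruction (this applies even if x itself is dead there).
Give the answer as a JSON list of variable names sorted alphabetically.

Per-block:
  n0: def={g,p,y} ue=∅
  n1: def={g,w} ue={g}
  n2: def={i} ue={g}
  n3: def={y} ue=∅
  n4: def={g} ue={y}
  n5: def={i} ue={y}
  n6: def={i,y} ue={y}
  n7: def={g,w} ue={g,p}

Backward fixpoint:
  n0: in=∅ out={g,p,y}
  n1: in={g,p,y} out={g,p,y}
  n2: in={g,p,y} out={g,p,y}
  n3: in={g,p} out={g,p,y}
  n4: in={p,y} out={g,p,y}
  n5: in={g,p,y} out={g,p,y}
  n6: in={g,p,y} out={g,p,y}
  n7: in={g,p,y} out={g,p,y}

Interference:
  g↔{i,p,w,y}
  i↔{g,p,y}
  p↔{g,i,w,y}
  w↔{g,p,y}
  y↔{g,i,p,w}

N(i) = ["g", "p", "y"]

Answer: ["g", "p", "y"]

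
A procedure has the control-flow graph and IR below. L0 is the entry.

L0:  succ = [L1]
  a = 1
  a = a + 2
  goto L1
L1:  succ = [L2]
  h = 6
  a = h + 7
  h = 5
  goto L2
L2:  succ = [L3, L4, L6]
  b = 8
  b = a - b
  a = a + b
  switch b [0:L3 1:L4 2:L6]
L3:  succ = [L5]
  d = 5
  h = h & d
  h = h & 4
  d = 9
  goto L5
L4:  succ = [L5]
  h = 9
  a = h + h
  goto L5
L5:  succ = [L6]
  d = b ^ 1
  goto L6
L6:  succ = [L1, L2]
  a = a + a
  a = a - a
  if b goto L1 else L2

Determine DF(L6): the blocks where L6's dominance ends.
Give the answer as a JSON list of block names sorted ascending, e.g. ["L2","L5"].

idom tree: L1←L0 L2←L1 L3←L2 L4←L2 L5←L2 L6←L2
Dom at joins:
  L1: preds {L0,L6}: {L0} ∩ {L0,L1,L2,L6} = {L0}; idom=L0
  L2: preds {L1,L6}: {L0,L1} ∩ {L0,L1,L2,L6} = {L0,L1}; idom=L1
  L5: preds {L3,L4}: {L0,L1,L2,L3} ∩ {L0,L1,L2,L4} = {L0,L1,L2}; idom=L2
  L6: preds {L2,L5}: {L0,L1,L2} ∩ {L0,L1,L2,L5} = {L0,L1,L2}; idom=L2

Frontier:
  L1←L0: walk · to L0
  L1←L6: walk L6→L2→L1 to L0
  L2←L1: walk · to L1
  L2←L6: walk L6→L2 to L1
  L5←L3: walk L3 to L2
  L5←L4: walk L4 to L2
  L6←L2: walk · to L2
  L6←L5: walk L5 to L2
  DF(L0)=∅
  DF(L1)={L1}
  DF(L2)={L1,L2}
  DF(L3)={L5}
  DF(L4)={L5}
  DF(L5)={L6}
  DF(L6)={L1,L2}

DF(L6) = ["L1", "L2"]

Answer: ["L1", "L2"]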